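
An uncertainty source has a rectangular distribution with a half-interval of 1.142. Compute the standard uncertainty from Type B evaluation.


u_B = half_width / sqrt(3)
u_B = 1.142 / 1.7320508
u_B = 0.6593

0.6593


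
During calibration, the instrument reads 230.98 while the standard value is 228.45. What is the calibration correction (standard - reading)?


Correction = standard - reading
= 228.45 - 230.98
= -2.5300

-2.5300


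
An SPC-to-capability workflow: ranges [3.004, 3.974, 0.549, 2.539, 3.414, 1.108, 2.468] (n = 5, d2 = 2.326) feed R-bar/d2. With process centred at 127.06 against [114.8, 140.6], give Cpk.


R_bar = (3.004 + 3.974 + 0.549 + 2.539 + 3.414 + 1.108 + 2.468) / 7 = 2.4365714
sigma = R_bar / d2 = 2.4365714 / 2.326 = 1.0475371
Cp = (USL - LSL)/(6*sigma) = (140.6 - 114.8)/(6*1.0475371) = 4.1049
Cpu = (140.6 - 127.06)/(3*1.0475371) = 4.3085
Cpl = (127.06 - 114.8)/(3*1.0475371) = 3.9012
Cpk = min(Cpu, Cpl) = 3.9012

3.9012


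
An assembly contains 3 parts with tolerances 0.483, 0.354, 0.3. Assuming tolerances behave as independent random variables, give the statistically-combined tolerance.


RSS = sqrt(0.483^2 + 0.354^2 + 0.3^2)
= sqrt(0.448605)
= 0.6698

0.6698


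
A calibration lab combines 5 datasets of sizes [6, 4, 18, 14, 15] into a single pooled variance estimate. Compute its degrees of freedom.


nu = sum_i (n_i - 1)
nu = ((6 - 1) + (4 - 1) + (18 - 1) + (14 - 1) + (15 - 1))
nu = 5 + 3 + 17 + 13 + 14
nu = 52

52


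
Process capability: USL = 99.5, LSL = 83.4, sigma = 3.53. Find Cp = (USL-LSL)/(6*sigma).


Cp = (USL - LSL) / (6 * sigma)
= (99.5 - 83.4) / (6 * 3.53)
= 16.1000 / 21.1800
= 0.7602

0.7602


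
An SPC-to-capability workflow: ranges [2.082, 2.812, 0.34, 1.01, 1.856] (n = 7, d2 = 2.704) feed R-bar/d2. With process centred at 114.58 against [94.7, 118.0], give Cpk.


R_bar = (2.082 + 2.812 + 0.34 + 1.01 + 1.856) / 5 = 1.62
sigma = R_bar / d2 = 1.62 / 2.704 = 0.59911243
Cp = (USL - LSL)/(6*sigma) = (118.0 - 94.7)/(6*0.59911243) = 6.4818
Cpu = (118.0 - 114.58)/(3*0.59911243) = 1.9028
Cpl = (114.58 - 94.7)/(3*0.59911243) = 11.0608
Cpk = min(Cpu, Cpl) = 1.9028

1.9028


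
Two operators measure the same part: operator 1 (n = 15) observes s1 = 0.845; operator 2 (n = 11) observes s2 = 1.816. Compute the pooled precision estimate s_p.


s_p = sqrt(((n1-1)*s1^2 + (n2-1)*s2^2) / (n1+n2-2))
numerator = (15-1)*0.845^2 + (11-1)*1.816^2 = 9.99635 + 32.97856 = 42.97491
denominator = 15 + 11 - 2 = 24
s_p^2 = 42.97491 / 24 = 1.7906213
s_p = sqrt(1.7906213) = 1.3381

1.3381


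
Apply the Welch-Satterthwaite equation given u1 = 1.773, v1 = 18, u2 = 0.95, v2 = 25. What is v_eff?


uc = sqrt(u1^2 + u2^2) = sqrt(1.773^2 + 0.95^2) = 2.0114743
v_eff = uc^4 / (u1^4/v1 + u2^4/v2)
= 2.0114743^4 / (1.773^4/18 + 0.95^4/25)
= 16.37035 / 0.58156773
v_eff = 28.1487

28.1487


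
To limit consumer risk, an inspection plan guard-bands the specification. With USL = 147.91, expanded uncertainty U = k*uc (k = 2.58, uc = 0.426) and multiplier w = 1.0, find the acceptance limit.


U = k * uc = 2.58 * 0.426 = 1.09908
guard band g = w * U = 1.0 * 1.09908 = 1.09908
AL = USL - g = 147.91 - 1.09908
AL = 146.8109

146.8109


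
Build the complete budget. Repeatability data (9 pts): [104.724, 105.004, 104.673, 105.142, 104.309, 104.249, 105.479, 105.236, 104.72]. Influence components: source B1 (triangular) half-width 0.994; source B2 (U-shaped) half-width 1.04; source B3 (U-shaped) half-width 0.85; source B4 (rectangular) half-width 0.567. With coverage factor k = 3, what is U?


mean = (104.724 + 105.004 + 104.673 + 105.142 + 104.309 + 104.249 + 105.479 + 105.236 + 104.72) / 9 = 104.8373333
s = sqrt(sum((x - mean)^2)/(n-1)) = 0.4138478
u_A = s / sqrt(n) = 0.4138478 / sqrt(9) = 0.13794927
u_B1 = 0.994 / sqrt(6) = 0.4057988
u_B2 = 1.04 / sqrt(2) = 0.73539105
u_B3 = 0.85 / sqrt(2) = 0.60104076
u_B4 = 0.567 / sqrt(3) = 0.3273576
uc = sqrt(0.13794927^2 + 0.4057988^2 + 0.73539105^2 + 0.60104076^2 + 0.3273576^2) = 1.0922068
U = k * uc = 3 * 1.0922068
U = 3.2766

3.2766


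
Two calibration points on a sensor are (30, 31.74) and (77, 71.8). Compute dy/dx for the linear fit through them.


slope = (y2 - y1) / (x2 - x1)
= (71.8 - 31.74) / (77 - 30)
= 40.0600 / 47
= 0.8523

0.8523


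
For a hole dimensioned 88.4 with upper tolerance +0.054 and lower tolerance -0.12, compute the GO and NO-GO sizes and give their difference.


GO = nominal - lower_tol (smallest hole = maximum material condition)
GO = 88.4 - 0.12 = 88.28
NO-GO = nominal + upper_tol (largest hole = least material condition)
NO-GO = 88.4 + 0.054 = 88.454
spread = NO-GO - GO = 88.454 - 88.28 = 0.1740

0.1740


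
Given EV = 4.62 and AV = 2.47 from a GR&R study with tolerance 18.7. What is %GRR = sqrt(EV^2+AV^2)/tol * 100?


GRR = sqrt(EV^2 + AV^2) = sqrt(4.62^2 + 2.47^2) = 5.2388262
%GRR = GRR / tol * 100 = 5.2388262 / 18.7 * 100
%GRR = 28.0151

28.0151


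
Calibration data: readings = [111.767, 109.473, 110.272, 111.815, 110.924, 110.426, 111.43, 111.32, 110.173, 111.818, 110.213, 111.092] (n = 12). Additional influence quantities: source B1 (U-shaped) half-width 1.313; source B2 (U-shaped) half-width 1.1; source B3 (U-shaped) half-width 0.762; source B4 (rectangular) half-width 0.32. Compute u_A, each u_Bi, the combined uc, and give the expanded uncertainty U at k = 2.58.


mean = (111.767 + 109.473 + 110.272 + 111.815 + 110.924 + 110.426 + 111.43 + 111.32 + 110.173 + 111.818 + 110.213 + 111.092) / 12 = 110.8935833
s = sqrt(sum((x - mean)^2)/(n-1)) = 0.77352622
u_A = s / sqrt(n) = 0.77352622 / sqrt(12) = 0.22329779
u_B1 = 1.313 / sqrt(2) = 0.9284312
u_B2 = 1.1 / sqrt(2) = 0.77781746
u_B3 = 0.762 / sqrt(2) = 0.53881537
u_B4 = 0.32 / sqrt(3) = 0.18475209
uc = sqrt(0.22329779^2 + 0.9284312^2 + 0.77781746^2 + 0.53881537^2 + 0.18475209^2) = 1.3569457
U = k * uc = 2.58 * 1.3569457
U = 3.5009

3.5009


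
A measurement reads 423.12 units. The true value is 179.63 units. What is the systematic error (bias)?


Systematic error = measured - true
= 423.12 - 179.63
= 243.4900

243.4900


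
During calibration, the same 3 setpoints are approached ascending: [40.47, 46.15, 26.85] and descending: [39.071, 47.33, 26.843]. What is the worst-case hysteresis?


|40.47 - 39.071| = 1.3990
|46.15 - 47.33| = 1.1800
|26.85 - 26.843| = 0.0070
hysteresis = max(diffs) = 1.3990

1.3990


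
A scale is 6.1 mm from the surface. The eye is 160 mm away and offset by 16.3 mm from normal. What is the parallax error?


error = h * offset / d
= 6.1 * 16.3 / 160
= 0.6214

0.6214


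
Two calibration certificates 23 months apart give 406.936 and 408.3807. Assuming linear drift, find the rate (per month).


rate = (v2 - v1) / months
= (408.3807 - 406.936) / 23
= 1.4447 / 23
= 0.0628

0.0628


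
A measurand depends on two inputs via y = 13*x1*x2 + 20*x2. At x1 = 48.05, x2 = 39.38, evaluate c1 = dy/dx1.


y = 13*x1*x2 + 20*x2
dy/dx1 = 13*x2
Evaluate at x2 = 39.38: c1 = 13 * 39.38
c1 = 511.9400

511.9400


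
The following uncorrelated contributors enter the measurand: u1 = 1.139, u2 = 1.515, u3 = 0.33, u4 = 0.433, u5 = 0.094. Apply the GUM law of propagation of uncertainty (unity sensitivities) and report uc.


uc = sqrt(1.139^2 + 1.515^2 + 0.33^2 + 0.433^2 + 0.094^2)
uc = sqrt(3.897771)
uc = 1.9743

1.9743


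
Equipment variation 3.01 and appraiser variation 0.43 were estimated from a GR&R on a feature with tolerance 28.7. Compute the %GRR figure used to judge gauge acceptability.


GRR = sqrt(EV^2 + AV^2) = sqrt(3.01^2 + 0.43^2) = 3.0405592
%GRR = GRR / tol * 100 = 3.0405592 / 28.7 * 100
%GRR = 10.5943

10.5943


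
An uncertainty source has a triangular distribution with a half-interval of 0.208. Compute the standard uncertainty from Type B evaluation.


u_B = half_width / sqrt(6)
u_B = 0.208 / 2.4494897
u_B = 0.0849

0.0849


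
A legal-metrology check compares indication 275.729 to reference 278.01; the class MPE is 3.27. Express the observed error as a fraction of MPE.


e = indication - reference = 275.729 - 278.01 = -2.2810
|e| = 2.2810
ratio = |e| / MPE = 2.2810 / 3.27
ratio = 0.6976

0.6976


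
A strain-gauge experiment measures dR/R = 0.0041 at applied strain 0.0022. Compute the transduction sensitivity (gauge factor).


GF = (dR/R) / epsilon
= 0.0041 / 0.0022
= 1.8636

1.8636


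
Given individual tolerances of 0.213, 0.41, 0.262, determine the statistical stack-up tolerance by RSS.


RSS = sqrt(0.213^2 + 0.41^2 + 0.262^2)
= sqrt(0.282113)
= 0.5311

0.5311


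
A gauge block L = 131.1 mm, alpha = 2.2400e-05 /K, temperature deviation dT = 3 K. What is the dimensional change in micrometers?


dL = L * alpha * dT
= 131.1 * 2.2400e-05 * 3
= 0.0088099 mm
dL_um = 0.0088099 * 1000 = 8.8099 um

8.8099


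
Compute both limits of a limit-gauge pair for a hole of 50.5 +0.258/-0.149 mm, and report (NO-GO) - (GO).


GO = nominal - lower_tol (smallest hole = maximum material condition)
GO = 50.5 - 0.149 = 50.351
NO-GO = nominal + upper_tol (largest hole = least material condition)
NO-GO = 50.5 + 0.258 = 50.758
spread = NO-GO - GO = 50.758 - 50.351 = 0.4070

0.4070


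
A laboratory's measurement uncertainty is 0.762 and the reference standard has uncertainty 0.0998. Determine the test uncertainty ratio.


TUR = u_lab / u_ref
= 0.762 / 0.0998
= 7.6353

7.6353


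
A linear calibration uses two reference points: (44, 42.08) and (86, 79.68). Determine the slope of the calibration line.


slope = (y2 - y1) / (x2 - x1)
= (79.68 - 42.08) / (86 - 44)
= 37.6000 / 42
= 0.8952

0.8952


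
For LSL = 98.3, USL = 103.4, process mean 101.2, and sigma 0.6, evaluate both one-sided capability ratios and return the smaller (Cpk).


Cpu = (USL - mean) / (3*sigma) = (103.4 - 101.2) / (3*0.6) = 1.2222
Cpl = (mean - LSL) / (3*sigma) = (101.2 - 98.3) / (3*0.6) = 1.6111
Cpk = min(Cpu, Cpl) = 1.2222

1.2222


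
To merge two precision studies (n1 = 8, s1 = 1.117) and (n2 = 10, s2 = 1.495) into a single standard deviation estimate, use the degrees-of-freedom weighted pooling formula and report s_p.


s_p = sqrt(((n1-1)*s1^2 + (n2-1)*s2^2) / (n1+n2-2))
numerator = (8-1)*1.117^2 + (10-1)*1.495^2 = 8.733823 + 20.115225 = 28.849048
denominator = 8 + 10 - 2 = 16
s_p^2 = 28.849048 / 16 = 1.8030655
s_p = sqrt(1.8030655) = 1.3428

1.3428


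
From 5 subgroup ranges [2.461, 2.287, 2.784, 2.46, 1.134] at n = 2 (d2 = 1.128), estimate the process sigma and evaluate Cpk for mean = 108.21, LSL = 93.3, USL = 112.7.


R_bar = (2.461 + 2.287 + 2.784 + 2.46 + 1.134) / 5 = 2.2252
sigma = R_bar / d2 = 2.2252 / 1.128 = 1.972695
Cp = (USL - LSL)/(6*sigma) = (112.7 - 93.3)/(6*1.972695) = 1.6390
Cpu = (112.7 - 108.21)/(3*1.972695) = 0.7587
Cpl = (108.21 - 93.3)/(3*1.972695) = 2.5194
Cpk = min(Cpu, Cpl) = 0.7587

0.7587


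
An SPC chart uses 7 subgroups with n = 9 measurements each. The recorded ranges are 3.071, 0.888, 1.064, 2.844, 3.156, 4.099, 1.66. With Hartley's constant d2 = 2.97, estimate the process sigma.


R_bar = (3.071 + 0.888 + 1.064 + 2.844 + 3.156 + 4.099 + 1.66) / 7
R_bar = 16.782 / 7 = 2.3974286
sigma_hat = R_bar / d2 = 2.3974286 / 2.97 = 0.8072

0.8072


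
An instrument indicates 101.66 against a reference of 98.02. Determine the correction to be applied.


Correction = standard - reading
= 98.02 - 101.66
= -3.6400

-3.6400


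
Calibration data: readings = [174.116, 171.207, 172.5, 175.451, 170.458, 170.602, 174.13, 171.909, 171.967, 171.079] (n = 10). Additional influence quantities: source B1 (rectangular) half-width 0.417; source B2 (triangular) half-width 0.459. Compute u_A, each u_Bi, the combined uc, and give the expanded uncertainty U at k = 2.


mean = (174.116 + 171.207 + 172.5 + 175.451 + 170.458 + 170.602 + 174.13 + 171.909 + 171.967 + 171.079) / 10 = 172.3419
s = sqrt(sum((x - mean)^2)/(n-1)) = 1.6938919
u_A = s / sqrt(n) = 1.6938919 / sqrt(10) = 0.53565565
u_B1 = 0.417 / sqrt(3) = 0.24075506
u_B2 = 0.459 / sqrt(6) = 0.18738597
uc = sqrt(0.53565565^2 + 0.24075506^2 + 0.18738597^2) = 0.61644422
U = k * uc = 2 * 0.61644422
U = 1.2329

1.2329


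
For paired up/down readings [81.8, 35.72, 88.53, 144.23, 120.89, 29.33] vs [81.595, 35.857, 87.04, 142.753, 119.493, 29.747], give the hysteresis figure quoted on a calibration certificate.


|81.8 - 81.595| = 0.2050
|35.72 - 35.857| = 0.1370
|88.53 - 87.04| = 1.4900
|144.23 - 142.753| = 1.4770
|120.89 - 119.493| = 1.3970
|29.33 - 29.747| = 0.4170
hysteresis = max(diffs) = 1.4900

1.4900


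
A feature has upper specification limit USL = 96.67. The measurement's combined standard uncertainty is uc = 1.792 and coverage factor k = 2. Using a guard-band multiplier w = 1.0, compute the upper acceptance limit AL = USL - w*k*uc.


U = k * uc = 2 * 1.792 = 3.584
guard band g = w * U = 1.0 * 3.584 = 3.584
AL = USL - g = 96.67 - 3.584
AL = 93.0860

93.0860


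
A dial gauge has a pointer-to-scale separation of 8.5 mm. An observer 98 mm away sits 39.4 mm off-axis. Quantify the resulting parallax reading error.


error = h * offset / d
= 8.5 * 39.4 / 98
= 3.4173

3.4173


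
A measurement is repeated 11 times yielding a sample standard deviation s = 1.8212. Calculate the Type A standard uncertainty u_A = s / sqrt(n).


u_A = s / sqrt(n)
u_A = 1.8212 / sqrt(11)
u_A = 1.8212 / 3.3166248
u_A = 0.5491

0.5491


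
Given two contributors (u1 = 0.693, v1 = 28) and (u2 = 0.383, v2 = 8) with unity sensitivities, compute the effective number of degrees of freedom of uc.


uc = sqrt(u1^2 + u2^2) = sqrt(0.693^2 + 0.383^2) = 0.79179417
v_eff = uc^4 / (u1^4/v1 + u2^4/v2)
= 0.79179417^4 / (0.693^4/28 + 0.383^4/8)
= 0.39305127 / 0.010926819
v_eff = 35.9712

35.9712


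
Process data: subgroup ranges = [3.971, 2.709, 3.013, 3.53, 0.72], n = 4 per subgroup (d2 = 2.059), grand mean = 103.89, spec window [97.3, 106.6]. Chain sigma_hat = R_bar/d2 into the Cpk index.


R_bar = (3.971 + 2.709 + 3.013 + 3.53 + 0.72) / 5 = 2.7886
sigma = R_bar / d2 = 2.7886 / 2.059 = 1.3543468
Cp = (USL - LSL)/(6*sigma) = (106.6 - 97.3)/(6*1.3543468) = 1.1445
Cpu = (106.6 - 103.89)/(3*1.3543468) = 0.6670
Cpl = (103.89 - 97.3)/(3*1.3543468) = 1.6219
Cpk = min(Cpu, Cpl) = 0.6670

0.6670


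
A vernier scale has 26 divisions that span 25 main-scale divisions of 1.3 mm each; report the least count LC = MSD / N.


LC = MSD / n_div
= 1.3 / 26
= 0.0500

0.0500


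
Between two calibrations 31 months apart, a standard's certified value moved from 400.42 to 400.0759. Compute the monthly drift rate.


rate = (v2 - v1) / months
= (400.0759 - 400.42) / 31
= -0.3441 / 31
= -0.0111

-0.0111


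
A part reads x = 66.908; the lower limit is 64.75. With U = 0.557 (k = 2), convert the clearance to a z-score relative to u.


u = U / k = 0.557 / 2 = 0.2785
margin = |LSL - x| = |64.75 - 66.908| = 2.158
z = margin / u = 2.158 / 0.2785
z = 7.7487

7.7487


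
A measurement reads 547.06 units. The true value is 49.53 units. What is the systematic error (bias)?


Systematic error = measured - true
= 547.06 - 49.53
= 497.5300

497.5300


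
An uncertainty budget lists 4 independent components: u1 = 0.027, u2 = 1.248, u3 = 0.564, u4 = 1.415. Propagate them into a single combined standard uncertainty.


uc = sqrt(0.027^2 + 1.248^2 + 0.564^2 + 1.415^2)
uc = sqrt(3.878554)
uc = 1.9694

1.9694


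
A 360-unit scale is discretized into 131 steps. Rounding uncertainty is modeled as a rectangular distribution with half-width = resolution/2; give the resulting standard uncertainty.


resolution = range / divisions
resolution = 360 / 131 = 2.7480916
u_res = resolution / (2*sqrt(3))
u_res = 2.7480916 / 3.4641016
u_res = 0.7933

0.7933


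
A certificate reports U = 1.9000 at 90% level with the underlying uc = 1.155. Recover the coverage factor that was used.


k = U / uc
k = 1.9000 / 1.155
k = 1.645

1.645


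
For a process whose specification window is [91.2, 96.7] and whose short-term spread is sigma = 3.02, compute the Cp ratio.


Cp = (USL - LSL) / (6 * sigma)
= (96.7 - 91.2) / (6 * 3.02)
= 5.5000 / 18.1200
= 0.3035

0.3035


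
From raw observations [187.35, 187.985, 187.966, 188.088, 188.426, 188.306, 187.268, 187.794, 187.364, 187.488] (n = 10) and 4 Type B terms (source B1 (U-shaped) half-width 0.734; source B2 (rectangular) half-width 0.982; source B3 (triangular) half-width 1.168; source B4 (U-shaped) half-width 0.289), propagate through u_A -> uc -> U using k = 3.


mean = (187.35 + 187.985 + 187.966 + 188.088 + 188.426 + 188.306 + 187.268 + 187.794 + 187.364 + 187.488) / 10 = 187.8035
s = sqrt(sum((x - mean)^2)/(n-1)) = 0.41706841
u_A = s / sqrt(n) = 0.41706841 / sqrt(10) = 0.13188861
u_B1 = 0.734 / sqrt(2) = 0.51901638
u_B2 = 0.982 / sqrt(3) = 0.56695796
u_B3 = 1.168 / sqrt(6) = 0.476834
u_B4 = 0.289 / sqrt(2) = 0.20435386
uc = sqrt(0.13188861^2 + 0.51901638^2 + 0.56695796^2 + 0.476834^2 + 0.20435386^2) = 0.93666702
U = k * uc = 3 * 0.93666702
U = 2.8100

2.8100


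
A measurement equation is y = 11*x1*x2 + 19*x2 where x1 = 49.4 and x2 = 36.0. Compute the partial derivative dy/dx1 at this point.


y = 11*x1*x2 + 19*x2
dy/dx1 = 11*x2
Evaluate at x2 = 36.0: c1 = 11 * 36.0
c1 = 396.0000

396.0000


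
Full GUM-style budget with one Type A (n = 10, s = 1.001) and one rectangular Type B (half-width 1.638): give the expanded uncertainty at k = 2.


u_A = s / sqrt(n) = 1.001 / sqrt(10) = 0.31654399
u_B = half_width / sqrt(3) = 1.638 / sqrt(3) = 0.94569974
uc = sqrt(u_A^2 + u_B^2) = sqrt(0.31654399^2 + 0.94569974^2) = 0.99727032
U = k * uc = 2 * 0.99727032
U = 1.9945

1.9945


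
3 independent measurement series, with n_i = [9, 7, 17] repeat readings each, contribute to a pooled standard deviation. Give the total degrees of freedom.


nu = sum_i (n_i - 1)
nu = ((9 - 1) + (7 - 1) + (17 - 1))
nu = 8 + 6 + 16
nu = 30

30


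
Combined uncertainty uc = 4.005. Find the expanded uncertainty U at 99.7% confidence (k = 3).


U = k * uc
U = 3 * 4.005
U = 12.0150

12.0150


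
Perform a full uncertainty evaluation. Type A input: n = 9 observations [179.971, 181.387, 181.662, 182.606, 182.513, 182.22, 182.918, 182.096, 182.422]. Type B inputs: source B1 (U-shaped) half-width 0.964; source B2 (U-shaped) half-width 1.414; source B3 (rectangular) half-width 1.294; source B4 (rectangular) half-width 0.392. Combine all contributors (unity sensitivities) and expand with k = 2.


mean = (179.971 + 181.387 + 181.662 + 182.606 + 182.513 + 182.22 + 182.918 + 182.096 + 182.422) / 9 = 181.9772222
s = sqrt(sum((x - mean)^2)/(n-1)) = 0.88818731
u_A = s / sqrt(n) = 0.88818731 / sqrt(9) = 0.29606244
u_B1 = 0.964 / sqrt(2) = 0.68165094
u_B2 = 1.414 / sqrt(2) = 0.99984899
u_B3 = 1.294 / sqrt(3) = 0.74709125
u_B4 = 0.392 / sqrt(3) = 0.22632131
uc = sqrt(0.29606244^2 + 0.68165094^2 + 0.99984899^2 + 0.74709125^2 + 0.22632131^2) = 1.4701584
U = k * uc = 2 * 1.4701584
U = 2.9403

2.9403


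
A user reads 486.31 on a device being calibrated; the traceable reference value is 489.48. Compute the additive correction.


Correction = standard - reading
= 489.48 - 486.31
= 3.1700

3.1700


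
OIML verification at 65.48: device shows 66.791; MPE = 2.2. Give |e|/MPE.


e = indication - reference = 66.791 - 65.48 = 1.3110
|e| = 1.3110
ratio = |e| / MPE = 1.3110 / 2.2
ratio = 0.5959

0.5959


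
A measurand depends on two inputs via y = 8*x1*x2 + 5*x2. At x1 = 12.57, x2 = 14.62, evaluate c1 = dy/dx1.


y = 8*x1*x2 + 5*x2
dy/dx1 = 8*x2
Evaluate at x2 = 14.62: c1 = 8 * 14.62
c1 = 116.9600

116.9600


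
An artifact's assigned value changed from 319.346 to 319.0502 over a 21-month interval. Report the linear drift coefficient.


rate = (v2 - v1) / months
= (319.0502 - 319.346) / 21
= -0.2958 / 21
= -0.0141

-0.0141


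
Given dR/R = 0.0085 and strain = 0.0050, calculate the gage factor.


GF = (dR/R) / epsilon
= 0.0085 / 0.0050
= 1.7000

1.7000


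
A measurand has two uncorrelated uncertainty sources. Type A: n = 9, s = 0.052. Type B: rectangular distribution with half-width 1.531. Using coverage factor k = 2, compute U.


u_A = s / sqrt(n) = 0.052 / sqrt(9) = 0.017333333
u_B = half_width / sqrt(3) = 1.531 / sqrt(3) = 0.88392326
uc = sqrt(u_A^2 + u_B^2) = sqrt(0.017333333^2 + 0.88392326^2) = 0.88409319
U = k * uc = 2 * 0.88409319
U = 1.7682

1.7682


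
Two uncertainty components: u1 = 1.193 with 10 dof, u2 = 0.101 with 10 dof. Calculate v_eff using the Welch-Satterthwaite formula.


uc = sqrt(u1^2 + u2^2) = sqrt(1.193^2 + 0.101^2) = 1.1972677
v_eff = uc^4 / (u1^4/v1 + u2^4/v2)
= 1.1972677^4 / (1.193^4/10 + 0.101^4/10)
= 2.0547787 / 0.20257418
v_eff = 10.1433

10.1433


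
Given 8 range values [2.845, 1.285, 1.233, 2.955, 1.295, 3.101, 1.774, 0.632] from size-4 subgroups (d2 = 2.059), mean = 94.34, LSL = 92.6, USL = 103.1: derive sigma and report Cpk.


R_bar = (2.845 + 1.285 + 1.233 + 2.955 + 1.295 + 3.101 + 1.774 + 0.632) / 8 = 1.89
sigma = R_bar / d2 = 1.89 / 2.059 = 0.91792132
Cp = (USL - LSL)/(6*sigma) = (103.1 - 92.6)/(6*0.91792132) = 1.9065
Cpu = (103.1 - 94.34)/(3*0.91792132) = 3.1811
Cpl = (94.34 - 92.6)/(3*0.91792132) = 0.6319
Cpk = min(Cpu, Cpl) = 0.6319

0.6319


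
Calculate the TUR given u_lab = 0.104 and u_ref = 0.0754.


TUR = u_lab / u_ref
= 0.104 / 0.0754
= 1.3793

1.3793


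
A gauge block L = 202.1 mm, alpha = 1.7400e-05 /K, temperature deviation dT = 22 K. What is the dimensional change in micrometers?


dL = L * alpha * dT
= 202.1 * 1.7400e-05 * 22
= 0.0773639 mm
dL_um = 0.0773639 * 1000 = 77.3639 um

77.3639


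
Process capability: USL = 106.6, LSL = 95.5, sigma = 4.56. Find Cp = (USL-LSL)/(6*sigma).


Cp = (USL - LSL) / (6 * sigma)
= (106.6 - 95.5) / (6 * 4.56)
= 11.1000 / 27.3600
= 0.4057

0.4057


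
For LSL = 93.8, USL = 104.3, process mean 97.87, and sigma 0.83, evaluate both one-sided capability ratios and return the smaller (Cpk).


Cpu = (USL - mean) / (3*sigma) = (104.3 - 97.87) / (3*0.83) = 2.5823
Cpl = (mean - LSL) / (3*sigma) = (97.87 - 93.8) / (3*0.83) = 1.6345
Cpk = min(Cpu, Cpl) = 1.6345

1.6345


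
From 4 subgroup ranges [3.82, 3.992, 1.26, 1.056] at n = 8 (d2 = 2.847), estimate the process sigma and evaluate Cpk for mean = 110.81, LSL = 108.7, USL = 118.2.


R_bar = (3.82 + 3.992 + 1.26 + 1.056) / 4 = 2.532
sigma = R_bar / d2 = 2.532 / 2.847 = 0.88935722
Cp = (USL - LSL)/(6*sigma) = (118.2 - 108.7)/(6*0.88935722) = 1.7803
Cpu = (118.2 - 110.81)/(3*0.88935722) = 2.7698
Cpl = (110.81 - 108.7)/(3*0.88935722) = 0.7908
Cpk = min(Cpu, Cpl) = 0.7908

0.7908


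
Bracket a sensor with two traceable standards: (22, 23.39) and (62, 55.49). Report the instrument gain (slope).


slope = (y2 - y1) / (x2 - x1)
= (55.49 - 23.39) / (62 - 22)
= 32.1000 / 40
= 0.8025

0.8025


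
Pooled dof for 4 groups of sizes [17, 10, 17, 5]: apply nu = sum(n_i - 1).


nu = sum_i (n_i - 1)
nu = ((17 - 1) + (10 - 1) + (17 - 1) + (5 - 1))
nu = 16 + 9 + 16 + 4
nu = 45

45


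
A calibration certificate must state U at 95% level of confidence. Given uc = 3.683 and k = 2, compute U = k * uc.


U = k * uc
U = 2 * 3.683
U = 7.3660

7.3660


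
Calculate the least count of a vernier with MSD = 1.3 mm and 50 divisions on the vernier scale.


LC = MSD / n_div
= 1.3 / 50
= 0.0260

0.0260


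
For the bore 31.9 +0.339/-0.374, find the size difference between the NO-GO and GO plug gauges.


GO = nominal - lower_tol (smallest hole = maximum material condition)
GO = 31.9 - 0.374 = 31.526
NO-GO = nominal + upper_tol (largest hole = least material condition)
NO-GO = 31.9 + 0.339 = 32.239
spread = NO-GO - GO = 32.239 - 31.526 = 0.7130

0.7130


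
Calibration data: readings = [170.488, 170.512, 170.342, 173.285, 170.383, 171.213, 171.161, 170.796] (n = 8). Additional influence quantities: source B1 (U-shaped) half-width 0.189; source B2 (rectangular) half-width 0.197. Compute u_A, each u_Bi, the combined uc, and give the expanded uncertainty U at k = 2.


mean = (170.488 + 170.512 + 170.342 + 173.285 + 170.383 + 171.213 + 171.161 + 170.796) / 8 = 171.0225
s = sqrt(sum((x - mean)^2)/(n-1)) = 0.97424124
u_A = s / sqrt(n) = 0.97424124 / sqrt(8) = 0.34444629
u_B1 = 0.189 / sqrt(2) = 0.13364318
u_B2 = 0.197 / sqrt(3) = 0.113738
uc = sqrt(0.34444629^2 + 0.13364318^2 + 0.113738^2) = 0.3865748
U = k * uc = 2 * 0.3865748
U = 0.7731

0.7731


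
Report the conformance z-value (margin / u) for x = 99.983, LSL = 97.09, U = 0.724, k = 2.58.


u = U / k = 0.724 / 2.58 = 0.28062016
margin = |LSL - x| = |97.09 - 99.983| = 2.893
z = margin / u = 2.893 / 0.28062016
z = 10.3093

10.3093


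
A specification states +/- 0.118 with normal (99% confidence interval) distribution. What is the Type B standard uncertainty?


u_B = half_width / 2.576
u_B = 0.118 / 2.576
u_B = 0.0458

0.0458


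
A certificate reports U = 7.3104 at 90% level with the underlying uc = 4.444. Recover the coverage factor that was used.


k = U / uc
k = 7.3104 / 4.444
k = 1.645

1.645


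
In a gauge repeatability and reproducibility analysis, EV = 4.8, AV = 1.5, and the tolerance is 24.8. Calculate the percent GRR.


GRR = sqrt(EV^2 + AV^2) = sqrt(4.8^2 + 1.5^2) = 5.0289164
%GRR = GRR / tol * 100 = 5.0289164 / 24.8 * 100
%GRR = 20.2779

20.2779


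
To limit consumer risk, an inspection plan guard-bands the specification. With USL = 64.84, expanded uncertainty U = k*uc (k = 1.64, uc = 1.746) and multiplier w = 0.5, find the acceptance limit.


U = k * uc = 1.64 * 1.746 = 2.86344
guard band g = w * U = 0.5 * 2.86344 = 1.43172
AL = USL - g = 64.84 - 1.43172
AL = 63.4083

63.4083


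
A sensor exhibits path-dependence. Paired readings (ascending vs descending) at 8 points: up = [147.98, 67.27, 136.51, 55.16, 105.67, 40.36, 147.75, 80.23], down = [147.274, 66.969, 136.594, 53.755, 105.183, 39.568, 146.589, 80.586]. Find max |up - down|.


|147.98 - 147.274| = 0.7060
|67.27 - 66.969| = 0.3010
|136.51 - 136.594| = 0.0840
|55.16 - 53.755| = 1.4050
|105.67 - 105.183| = 0.4870
|40.36 - 39.568| = 0.7920
|147.75 - 146.589| = 1.1610
|80.23 - 80.586| = 0.3560
hysteresis = max(diffs) = 1.4050

1.4050


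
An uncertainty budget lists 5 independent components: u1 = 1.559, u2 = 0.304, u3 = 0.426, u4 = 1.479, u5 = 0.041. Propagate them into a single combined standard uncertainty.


uc = sqrt(1.559^2 + 0.304^2 + 0.426^2 + 1.479^2 + 0.041^2)
uc = sqrt(4.893495)
uc = 2.2121

2.2121


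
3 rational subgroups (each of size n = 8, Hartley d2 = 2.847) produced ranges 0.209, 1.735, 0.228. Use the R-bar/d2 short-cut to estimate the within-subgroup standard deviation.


R_bar = (0.209 + 1.735 + 0.228) / 3
R_bar = 2.172 / 3 = 0.724
sigma_hat = R_bar / d2 = 0.724 / 2.847 = 0.2543

0.2543


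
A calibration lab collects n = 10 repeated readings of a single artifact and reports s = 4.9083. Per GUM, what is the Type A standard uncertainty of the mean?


u_A = s / sqrt(n)
u_A = 4.9083 / sqrt(10)
u_A = 4.9083 / 3.1622777
u_A = 1.5521

1.5521


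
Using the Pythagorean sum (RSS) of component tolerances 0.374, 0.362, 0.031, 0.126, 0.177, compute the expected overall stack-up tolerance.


RSS = sqrt(0.374^2 + 0.362^2 + 0.031^2 + 0.126^2 + 0.177^2)
= sqrt(0.319086)
= 0.5649

0.5649


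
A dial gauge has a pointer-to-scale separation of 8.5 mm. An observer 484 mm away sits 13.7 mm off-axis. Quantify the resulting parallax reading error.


error = h * offset / d
= 8.5 * 13.7 / 484
= 0.2406

0.2406


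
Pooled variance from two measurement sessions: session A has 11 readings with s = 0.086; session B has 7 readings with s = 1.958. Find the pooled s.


s_p = sqrt(((n1-1)*s1^2 + (n2-1)*s2^2) / (n1+n2-2))
numerator = (11-1)*0.086^2 + (7-1)*1.958^2 = 0.07396 + 23.002584 = 23.076544
denominator = 11 + 7 - 2 = 16
s_p^2 = 23.076544 / 16 = 1.442284
s_p = sqrt(1.442284) = 1.2010

1.2010


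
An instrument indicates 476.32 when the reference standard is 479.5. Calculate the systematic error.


Systematic error = measured - true
= 476.32 - 479.5
= -3.1800

-3.1800


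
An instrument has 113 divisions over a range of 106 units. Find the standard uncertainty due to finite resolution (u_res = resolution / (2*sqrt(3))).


resolution = range / divisions
resolution = 106 / 113 = 0.9380531
u_res = resolution / (2*sqrt(3))
u_res = 0.9380531 / 3.4641016
u_res = 0.2708

0.2708


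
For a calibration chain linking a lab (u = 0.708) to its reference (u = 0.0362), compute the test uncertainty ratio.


TUR = u_lab / u_ref
= 0.708 / 0.0362
= 19.5580

19.5580


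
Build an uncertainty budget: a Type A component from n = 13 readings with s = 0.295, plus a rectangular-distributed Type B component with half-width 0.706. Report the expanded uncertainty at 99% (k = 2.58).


u_A = s / sqrt(n) = 0.295 / sqrt(13) = 0.081818279
u_B = half_width / sqrt(3) = 0.706 / sqrt(3) = 0.40760929
uc = sqrt(u_A^2 + u_B^2) = sqrt(0.081818279^2 + 0.40760929^2) = 0.41573978
U = k * uc = 2.58 * 0.41573978
U = 1.0726

1.0726


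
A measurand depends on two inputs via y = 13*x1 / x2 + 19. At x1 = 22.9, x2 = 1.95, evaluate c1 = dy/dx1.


y = 13*x1 / x2 + 19
dy/dx1 = 13/x2
Evaluate at x2 = 1.95: c1 = 13 / 1.95
c1 = 6.6667

6.6667


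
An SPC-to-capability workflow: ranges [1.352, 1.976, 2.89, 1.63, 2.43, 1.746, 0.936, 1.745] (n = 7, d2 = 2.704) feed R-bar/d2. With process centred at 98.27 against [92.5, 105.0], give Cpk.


R_bar = (1.352 + 1.976 + 2.89 + 1.63 + 2.43 + 1.746 + 0.936 + 1.745) / 8 = 1.838125
sigma = R_bar / d2 = 1.838125 / 2.704 = 0.67977996
Cp = (USL - LSL)/(6*sigma) = (105.0 - 92.5)/(6*0.67977996) = 3.0647
Cpu = (105.0 - 98.27)/(3*0.67977996) = 3.3001
Cpl = (98.27 - 92.5)/(3*0.67977996) = 2.8293
Cpk = min(Cpu, Cpl) = 2.8293

2.8293


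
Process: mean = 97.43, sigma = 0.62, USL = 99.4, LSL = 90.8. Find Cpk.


Cpu = (USL - mean) / (3*sigma) = (99.4 - 97.43) / (3*0.62) = 1.0591
Cpl = (mean - LSL) / (3*sigma) = (97.43 - 90.8) / (3*0.62) = 3.5645
Cpk = min(Cpu, Cpl) = 1.0591

1.0591


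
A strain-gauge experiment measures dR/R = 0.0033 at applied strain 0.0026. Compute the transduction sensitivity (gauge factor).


GF = (dR/R) / epsilon
= 0.0033 / 0.0026
= 1.2692

1.2692


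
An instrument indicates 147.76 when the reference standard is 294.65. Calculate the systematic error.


Systematic error = measured - true
= 147.76 - 294.65
= -146.8900

-146.8900


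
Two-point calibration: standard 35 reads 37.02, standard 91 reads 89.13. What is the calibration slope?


slope = (y2 - y1) / (x2 - x1)
= (89.13 - 37.02) / (91 - 35)
= 52.1100 / 56
= 0.9305

0.9305


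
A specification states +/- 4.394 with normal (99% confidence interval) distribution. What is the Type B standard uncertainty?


u_B = half_width / 2.576
u_B = 4.394 / 2.576
u_B = 1.7057

1.7057


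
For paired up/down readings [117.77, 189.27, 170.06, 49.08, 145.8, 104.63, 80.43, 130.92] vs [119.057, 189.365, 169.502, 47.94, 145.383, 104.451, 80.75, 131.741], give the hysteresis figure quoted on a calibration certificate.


|117.77 - 119.057| = 1.2870
|189.27 - 189.365| = 0.0950
|170.06 - 169.502| = 0.5580
|49.08 - 47.94| = 1.1400
|145.8 - 145.383| = 0.4170
|104.63 - 104.451| = 0.1790
|80.43 - 80.75| = 0.3200
|130.92 - 131.741| = 0.8210
hysteresis = max(diffs) = 1.2870

1.2870


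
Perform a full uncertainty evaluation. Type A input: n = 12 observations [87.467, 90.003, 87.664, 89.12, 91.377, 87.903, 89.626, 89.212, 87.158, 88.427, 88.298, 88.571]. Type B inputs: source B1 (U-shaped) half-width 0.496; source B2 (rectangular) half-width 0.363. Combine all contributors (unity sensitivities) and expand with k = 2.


mean = (87.467 + 90.003 + 87.664 + 89.12 + 91.377 + 87.903 + 89.626 + 89.212 + 87.158 + 88.427 + 88.298 + 88.571) / 12 = 88.7355
s = sqrt(sum((x - mean)^2)/(n-1)) = 1.20621
u_A = s / sqrt(n) = 1.20621 / sqrt(12) = 0.34820283
u_B1 = 0.496 / sqrt(2) = 0.35072496
u_B2 = 0.363 / sqrt(3) = 0.20957815
uc = sqrt(0.34820283^2 + 0.35072496^2 + 0.20957815^2) = 0.53682046
U = k * uc = 2 * 0.53682046
U = 1.0736

1.0736


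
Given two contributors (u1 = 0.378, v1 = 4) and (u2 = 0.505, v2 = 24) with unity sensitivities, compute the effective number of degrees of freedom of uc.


uc = sqrt(u1^2 + u2^2) = sqrt(0.378^2 + 0.505^2) = 0.63080029
v_eff = uc^4 / (u1^4/v1 + u2^4/v2)
= 0.63080029^4 / (0.378^4/4 + 0.505^4/24)
= 0.15833158 / 0.0078138656
v_eff = 20.2629

20.2629


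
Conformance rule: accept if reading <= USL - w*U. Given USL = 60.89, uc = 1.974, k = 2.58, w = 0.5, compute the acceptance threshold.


U = k * uc = 2.58 * 1.974 = 5.09292
guard band g = w * U = 0.5 * 5.09292 = 2.54646
AL = USL - g = 60.89 - 2.54646
AL = 58.3435

58.3435


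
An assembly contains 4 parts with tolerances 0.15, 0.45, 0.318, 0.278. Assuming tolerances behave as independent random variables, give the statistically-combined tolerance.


RSS = sqrt(0.15^2 + 0.45^2 + 0.318^2 + 0.278^2)
= sqrt(0.403408)
= 0.6351

0.6351


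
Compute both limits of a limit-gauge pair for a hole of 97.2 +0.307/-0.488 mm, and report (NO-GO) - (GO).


GO = nominal - lower_tol (smallest hole = maximum material condition)
GO = 97.2 - 0.488 = 96.712
NO-GO = nominal + upper_tol (largest hole = least material condition)
NO-GO = 97.2 + 0.307 = 97.507
spread = NO-GO - GO = 97.507 - 96.712 = 0.7950

0.7950


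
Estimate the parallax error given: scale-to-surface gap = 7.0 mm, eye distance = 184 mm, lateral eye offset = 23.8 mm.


error = h * offset / d
= 7.0 * 23.8 / 184
= 0.9054

0.9054


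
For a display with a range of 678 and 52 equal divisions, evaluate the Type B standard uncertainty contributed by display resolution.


resolution = range / divisions
resolution = 678 / 52 = 13.038462
u_res = resolution / (2*sqrt(3))
u_res = 13.038462 / 3.4641016
u_res = 3.7639

3.7639


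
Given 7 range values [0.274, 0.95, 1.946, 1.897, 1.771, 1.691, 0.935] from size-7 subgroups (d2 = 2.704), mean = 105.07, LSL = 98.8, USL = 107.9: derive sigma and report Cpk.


R_bar = (0.274 + 0.95 + 1.946 + 1.897 + 1.771 + 1.691 + 0.935) / 7 = 1.352
sigma = R_bar / d2 = 1.352 / 2.704 = 0.5
Cp = (USL - LSL)/(6*sigma) = (107.9 - 98.8)/(6*0.5) = 3.0333
Cpu = (107.9 - 105.07)/(3*0.5) = 1.8867
Cpl = (105.07 - 98.8)/(3*0.5) = 4.1800
Cpk = min(Cpu, Cpl) = 1.8867

1.8867


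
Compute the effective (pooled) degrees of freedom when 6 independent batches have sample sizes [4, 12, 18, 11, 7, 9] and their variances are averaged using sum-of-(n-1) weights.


nu = sum_i (n_i - 1)
nu = ((4 - 1) + (12 - 1) + (18 - 1) + (11 - 1) + (7 - 1) + (9 - 1))
nu = 3 + 11 + 17 + 10 + 6 + 8
nu = 55

55


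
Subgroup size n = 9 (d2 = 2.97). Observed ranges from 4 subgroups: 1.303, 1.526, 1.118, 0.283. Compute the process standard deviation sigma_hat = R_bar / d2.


R_bar = (1.303 + 1.526 + 1.118 + 0.283) / 4
R_bar = 4.23 / 4 = 1.0575
sigma_hat = R_bar / d2 = 1.0575 / 2.97 = 0.3561

0.3561


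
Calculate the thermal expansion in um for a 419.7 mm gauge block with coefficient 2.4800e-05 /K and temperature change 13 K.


dL = L * alpha * dT
= 419.7 * 2.4800e-05 * 13
= 0.1353113 mm
dL_um = 0.1353113 * 1000 = 135.3113 um

135.3113


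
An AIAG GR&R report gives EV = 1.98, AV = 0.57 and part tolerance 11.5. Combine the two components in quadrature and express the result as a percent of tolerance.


GRR = sqrt(EV^2 + AV^2) = sqrt(1.98^2 + 0.57^2) = 2.0604126
%GRR = GRR / tol * 100 = 2.0604126 / 11.5 * 100
%GRR = 17.9166

17.9166


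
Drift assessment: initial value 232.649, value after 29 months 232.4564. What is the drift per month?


rate = (v2 - v1) / months
= (232.4564 - 232.649) / 29
= -0.1926 / 29
= -0.0066

-0.0066


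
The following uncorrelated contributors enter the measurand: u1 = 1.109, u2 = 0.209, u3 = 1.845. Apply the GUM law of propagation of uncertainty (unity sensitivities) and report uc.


uc = sqrt(1.109^2 + 0.209^2 + 1.845^2)
uc = sqrt(4.677587)
uc = 2.1628

2.1628


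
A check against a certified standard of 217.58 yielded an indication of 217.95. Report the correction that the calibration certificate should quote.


Correction = standard - reading
= 217.58 - 217.95
= -0.3700

-0.3700


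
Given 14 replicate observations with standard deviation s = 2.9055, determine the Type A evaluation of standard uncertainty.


u_A = s / sqrt(n)
u_A = 2.9055 / sqrt(14)
u_A = 2.9055 / 3.7416574
u_A = 0.7765

0.7765


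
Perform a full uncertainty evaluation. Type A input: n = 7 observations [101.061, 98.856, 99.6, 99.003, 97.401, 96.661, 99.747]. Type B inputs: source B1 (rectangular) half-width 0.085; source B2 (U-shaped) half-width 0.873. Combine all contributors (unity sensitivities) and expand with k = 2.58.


mean = (101.061 + 98.856 + 99.6 + 99.003 + 97.401 + 96.661 + 99.747) / 7 = 98.90414286
s = sqrt(sum((x - mean)^2)/(n-1)) = 1.4804209
u_A = s / sqrt(n) = 1.4804209 / sqrt(7) = 0.55954651
u_B1 = 0.085 / sqrt(3) = 0.049074773
u_B2 = 0.873 / sqrt(2) = 0.61730422
uc = sqrt(0.55954651^2 + 0.049074773^2 + 0.61730422^2) = 0.83460477
U = k * uc = 2.58 * 0.83460477
U = 2.1533

2.1533


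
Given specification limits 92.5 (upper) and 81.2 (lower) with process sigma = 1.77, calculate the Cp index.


Cp = (USL - LSL) / (6 * sigma)
= (92.5 - 81.2) / (6 * 1.77)
= 11.3000 / 10.6200
= 1.0640

1.0640


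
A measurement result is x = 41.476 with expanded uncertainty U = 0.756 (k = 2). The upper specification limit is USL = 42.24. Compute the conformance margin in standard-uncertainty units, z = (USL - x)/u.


u = U / k = 0.756 / 2 = 0.378
margin = |USL - x| = |42.24 - 41.476| = 0.764
z = margin / u = 0.764 / 0.378
z = 2.0212

2.0212


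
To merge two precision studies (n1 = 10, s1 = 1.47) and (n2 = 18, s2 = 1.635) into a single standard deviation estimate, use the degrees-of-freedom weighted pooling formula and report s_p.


s_p = sqrt(((n1-1)*s1^2 + (n2-1)*s2^2) / (n1+n2-2))
numerator = (10-1)*1.47^2 + (18-1)*1.635^2 = 19.4481 + 45.444825 = 64.892925
denominator = 10 + 18 - 2 = 26
s_p^2 = 64.892925 / 26 = 2.4958817
s_p = sqrt(2.4958817) = 1.5798

1.5798


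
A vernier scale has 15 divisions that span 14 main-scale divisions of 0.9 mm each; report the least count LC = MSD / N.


LC = MSD / n_div
= 0.9 / 15
= 0.0600

0.0600


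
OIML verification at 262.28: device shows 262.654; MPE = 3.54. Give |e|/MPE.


e = indication - reference = 262.654 - 262.28 = 0.3740
|e| = 0.3740
ratio = |e| / MPE = 0.3740 / 3.54
ratio = 0.1056

0.1056


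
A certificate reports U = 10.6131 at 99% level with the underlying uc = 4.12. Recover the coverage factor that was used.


k = U / uc
k = 10.6131 / 4.12
k = 2.576

2.576


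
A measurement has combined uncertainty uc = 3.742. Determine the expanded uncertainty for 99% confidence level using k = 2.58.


U = k * uc
U = 2.58 * 3.742
U = 9.6544

9.6544


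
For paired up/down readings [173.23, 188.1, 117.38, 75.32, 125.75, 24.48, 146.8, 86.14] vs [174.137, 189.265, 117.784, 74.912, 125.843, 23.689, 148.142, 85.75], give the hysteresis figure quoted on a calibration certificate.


|173.23 - 174.137| = 0.9070
|188.1 - 189.265| = 1.1650
|117.38 - 117.784| = 0.4040
|75.32 - 74.912| = 0.4080
|125.75 - 125.843| = 0.0930
|24.48 - 23.689| = 0.7910
|146.8 - 148.142| = 1.3420
|86.14 - 85.75| = 0.3900
hysteresis = max(diffs) = 1.3420

1.3420


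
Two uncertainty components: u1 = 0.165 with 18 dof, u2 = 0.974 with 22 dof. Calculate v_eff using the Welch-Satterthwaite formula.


uc = sqrt(u1^2 + u2^2) = sqrt(0.165^2 + 0.974^2) = 0.98787702
v_eff = uc^4 / (u1^4/v1 + u2^4/v2)
= 0.98787702^4 / (0.165^4/18 + 0.974^4/22)
= 0.95238277 / 0.040949639
v_eff = 23.2574

23.2574


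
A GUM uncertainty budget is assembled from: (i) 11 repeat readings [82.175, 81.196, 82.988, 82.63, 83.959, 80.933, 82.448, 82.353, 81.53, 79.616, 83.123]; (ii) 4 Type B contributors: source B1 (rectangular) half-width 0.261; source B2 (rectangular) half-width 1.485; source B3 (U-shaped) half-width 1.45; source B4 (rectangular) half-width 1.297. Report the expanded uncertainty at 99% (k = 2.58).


mean = (82.175 + 81.196 + 82.988 + 82.63 + 83.959 + 80.933 + 82.448 + 82.353 + 81.53 + 79.616 + 83.123) / 11 = 82.08645455
s = sqrt(sum((x - mean)^2)/(n-1)) = 1.2014506
u_A = s / sqrt(n) = 1.2014506 / sqrt(11) = 0.36225099
u_B1 = 0.261 / sqrt(3) = 0.15068842
u_B2 = 1.485 / sqrt(3) = 0.85736515
u_B3 = 1.45 / sqrt(2) = 1.0253048
u_B4 = 1.297 / sqrt(3) = 0.7488233
uc = sqrt(0.36225099^2 + 0.15068842^2 + 0.85736515^2 + 1.0253048^2 + 0.7488233^2) = 1.5814531
U = k * uc = 2.58 * 1.5814531
U = 4.0801

4.0801
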